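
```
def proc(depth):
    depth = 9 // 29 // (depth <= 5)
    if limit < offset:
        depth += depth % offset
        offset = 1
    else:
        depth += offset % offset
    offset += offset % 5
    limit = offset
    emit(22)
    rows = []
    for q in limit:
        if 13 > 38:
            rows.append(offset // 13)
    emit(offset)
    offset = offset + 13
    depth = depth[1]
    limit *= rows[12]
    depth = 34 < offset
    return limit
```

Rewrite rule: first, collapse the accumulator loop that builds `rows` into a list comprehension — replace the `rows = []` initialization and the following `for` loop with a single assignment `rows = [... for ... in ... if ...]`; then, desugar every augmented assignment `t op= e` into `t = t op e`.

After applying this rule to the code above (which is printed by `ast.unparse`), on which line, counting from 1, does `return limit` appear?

17

Transformed code:
def proc(depth):
    depth = 9 // 29 // (depth <= 5)
    if limit < offset:
        depth = depth + depth % offset
        offset = 1
    else:
        depth = depth + offset % offset
    offset = offset + offset % 5
    limit = offset
    emit(22)
    rows = [offset // 13 for q in limit if 13 > 38]
    emit(offset)
    offset = offset + 13
    depth = depth[1]
    limit = limit * rows[12]
    depth = 34 < offset
    return limit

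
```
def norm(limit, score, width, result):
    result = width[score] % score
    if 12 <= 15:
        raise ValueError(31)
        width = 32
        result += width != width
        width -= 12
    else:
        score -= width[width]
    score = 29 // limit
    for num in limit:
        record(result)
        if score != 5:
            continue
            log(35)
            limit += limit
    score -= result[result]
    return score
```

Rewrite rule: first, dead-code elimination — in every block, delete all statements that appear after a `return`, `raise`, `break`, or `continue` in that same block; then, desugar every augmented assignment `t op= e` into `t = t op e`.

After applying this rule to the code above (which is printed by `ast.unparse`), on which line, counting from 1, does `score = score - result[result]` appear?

Transformed code:
def norm(limit, score, width, result):
    result = width[score] % score
    if 12 <= 15:
        raise ValueError(31)
    else:
        score = score - width[width]
    score = 29 // limit
    for num in limit:
        record(result)
        if score != 5:
            continue
    score = score - result[result]
    return score

12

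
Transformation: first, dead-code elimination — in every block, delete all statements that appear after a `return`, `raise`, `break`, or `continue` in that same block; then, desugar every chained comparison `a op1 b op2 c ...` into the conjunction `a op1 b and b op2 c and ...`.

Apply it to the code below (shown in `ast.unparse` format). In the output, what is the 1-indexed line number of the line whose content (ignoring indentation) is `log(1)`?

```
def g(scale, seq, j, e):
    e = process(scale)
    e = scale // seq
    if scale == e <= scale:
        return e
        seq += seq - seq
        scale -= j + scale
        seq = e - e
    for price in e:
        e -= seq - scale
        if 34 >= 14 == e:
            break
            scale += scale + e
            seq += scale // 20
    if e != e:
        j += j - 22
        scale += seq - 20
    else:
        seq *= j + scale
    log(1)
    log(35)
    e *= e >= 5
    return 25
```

15

Transformed code:
def g(scale, seq, j, e):
    e = process(scale)
    e = scale // seq
    if scale == e and e <= scale:
        return e
    for price in e:
        e -= seq - scale
        if 34 >= 14 and 14 == e:
            break
    if e != e:
        j += j - 22
        scale += seq - 20
    else:
        seq *= j + scale
    log(1)
    log(35)
    e *= e >= 5
    return 25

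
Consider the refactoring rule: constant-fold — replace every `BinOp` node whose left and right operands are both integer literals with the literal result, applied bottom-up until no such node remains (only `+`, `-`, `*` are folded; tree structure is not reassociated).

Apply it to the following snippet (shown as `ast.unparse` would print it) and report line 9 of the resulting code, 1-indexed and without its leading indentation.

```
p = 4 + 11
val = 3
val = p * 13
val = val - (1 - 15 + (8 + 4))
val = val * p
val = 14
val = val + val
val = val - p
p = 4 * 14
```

p = 56

Transformed code:
p = 15
val = 3
val = p * 13
val = val - -2
val = val * p
val = 14
val = val + val
val = val - p
p = 56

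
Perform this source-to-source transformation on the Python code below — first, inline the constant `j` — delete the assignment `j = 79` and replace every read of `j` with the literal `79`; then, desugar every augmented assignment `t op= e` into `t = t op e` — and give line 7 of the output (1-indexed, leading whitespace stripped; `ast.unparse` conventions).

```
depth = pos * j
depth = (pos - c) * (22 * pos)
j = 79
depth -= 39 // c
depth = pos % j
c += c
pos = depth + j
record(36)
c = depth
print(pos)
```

Transformed code:
depth = pos * 79
depth = (pos - c) * (22 * pos)
depth = depth - 39 // c
depth = pos % 79
c = c + c
pos = depth + 79
record(36)
c = depth
print(pos)

record(36)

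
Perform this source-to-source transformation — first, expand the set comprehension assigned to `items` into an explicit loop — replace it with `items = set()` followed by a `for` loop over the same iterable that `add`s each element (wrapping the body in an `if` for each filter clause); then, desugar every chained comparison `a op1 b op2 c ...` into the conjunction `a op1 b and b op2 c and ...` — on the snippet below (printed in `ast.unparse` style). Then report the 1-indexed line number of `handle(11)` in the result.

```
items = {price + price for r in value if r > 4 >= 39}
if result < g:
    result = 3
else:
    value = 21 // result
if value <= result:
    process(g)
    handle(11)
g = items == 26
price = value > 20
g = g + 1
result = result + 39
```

Transformed code:
items = set()
for r in value:
    if r > 4 and 4 >= 39:
        items.add(price + price)
if result < g:
    result = 3
else:
    value = 21 // result
if value <= result:
    process(g)
    handle(11)
g = items == 26
price = value > 20
g = g + 1
result = result + 39

11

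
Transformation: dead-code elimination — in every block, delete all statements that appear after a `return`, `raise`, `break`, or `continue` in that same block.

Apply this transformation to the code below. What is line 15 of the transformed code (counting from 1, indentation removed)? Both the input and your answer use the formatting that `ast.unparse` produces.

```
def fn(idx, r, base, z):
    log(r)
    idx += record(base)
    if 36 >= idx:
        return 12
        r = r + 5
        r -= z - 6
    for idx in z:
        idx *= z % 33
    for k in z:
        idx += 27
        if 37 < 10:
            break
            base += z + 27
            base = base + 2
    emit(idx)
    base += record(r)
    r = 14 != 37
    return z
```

Transformed code:
def fn(idx, r, base, z):
    log(r)
    idx += record(base)
    if 36 >= idx:
        return 12
    for idx in z:
        idx *= z % 33
    for k in z:
        idx += 27
        if 37 < 10:
            break
    emit(idx)
    base += record(r)
    r = 14 != 37
    return z

return z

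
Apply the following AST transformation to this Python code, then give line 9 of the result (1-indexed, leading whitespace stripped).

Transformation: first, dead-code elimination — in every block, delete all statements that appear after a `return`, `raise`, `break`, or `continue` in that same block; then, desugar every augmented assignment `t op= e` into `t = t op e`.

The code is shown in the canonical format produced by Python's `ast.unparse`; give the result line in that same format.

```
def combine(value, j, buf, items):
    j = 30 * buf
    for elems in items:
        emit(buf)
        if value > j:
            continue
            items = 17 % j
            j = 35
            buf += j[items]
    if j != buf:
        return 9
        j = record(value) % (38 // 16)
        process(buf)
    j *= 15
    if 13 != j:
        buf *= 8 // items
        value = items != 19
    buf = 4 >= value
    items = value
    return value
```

j = j * 15

Transformed code:
def combine(value, j, buf, items):
    j = 30 * buf
    for elems in items:
        emit(buf)
        if value > j:
            continue
    if j != buf:
        return 9
    j = j * 15
    if 13 != j:
        buf = buf * (8 // items)
        value = items != 19
    buf = 4 >= value
    items = value
    return value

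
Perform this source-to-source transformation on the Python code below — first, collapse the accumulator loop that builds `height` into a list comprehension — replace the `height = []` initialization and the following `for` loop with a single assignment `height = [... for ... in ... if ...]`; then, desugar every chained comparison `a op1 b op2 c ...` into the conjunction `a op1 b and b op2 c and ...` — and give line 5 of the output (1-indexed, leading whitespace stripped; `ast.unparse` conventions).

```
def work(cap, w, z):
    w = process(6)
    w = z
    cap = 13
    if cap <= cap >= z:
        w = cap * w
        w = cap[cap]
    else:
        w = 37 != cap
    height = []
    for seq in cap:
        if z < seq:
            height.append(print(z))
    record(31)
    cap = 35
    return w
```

Transformed code:
def work(cap, w, z):
    w = process(6)
    w = z
    cap = 13
    if cap <= cap and cap >= z:
        w = cap * w
        w = cap[cap]
    else:
        w = 37 != cap
    height = [print(z) for seq in cap if z < seq]
    record(31)
    cap = 35
    return w

if cap <= cap and cap >= z:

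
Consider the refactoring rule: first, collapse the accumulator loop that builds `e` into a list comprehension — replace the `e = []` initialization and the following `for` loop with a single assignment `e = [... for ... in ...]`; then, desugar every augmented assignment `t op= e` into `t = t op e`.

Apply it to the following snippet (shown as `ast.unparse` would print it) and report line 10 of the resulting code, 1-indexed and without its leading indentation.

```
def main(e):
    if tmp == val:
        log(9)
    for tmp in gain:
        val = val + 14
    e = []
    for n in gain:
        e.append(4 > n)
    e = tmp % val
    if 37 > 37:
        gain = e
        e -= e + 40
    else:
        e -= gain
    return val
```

e = e - (e + 40)

Transformed code:
def main(e):
    if tmp == val:
        log(9)
    for tmp in gain:
        val = val + 14
    e = [4 > n for n in gain]
    e = tmp % val
    if 37 > 37:
        gain = e
        e = e - (e + 40)
    else:
        e = e - gain
    return val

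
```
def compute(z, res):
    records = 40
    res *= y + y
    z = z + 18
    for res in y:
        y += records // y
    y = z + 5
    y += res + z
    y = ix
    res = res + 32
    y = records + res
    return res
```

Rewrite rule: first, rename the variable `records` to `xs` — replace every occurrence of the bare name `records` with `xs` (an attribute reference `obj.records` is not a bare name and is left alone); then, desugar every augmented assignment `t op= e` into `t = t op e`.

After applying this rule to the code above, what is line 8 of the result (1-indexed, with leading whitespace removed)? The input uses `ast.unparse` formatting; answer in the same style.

Transformed code:
def compute(z, res):
    xs = 40
    res = res * (y + y)
    z = z + 18
    for res in y:
        y = y + xs // y
    y = z + 5
    y = y + (res + z)
    y = ix
    res = res + 32
    y = xs + res
    return res

y = y + (res + z)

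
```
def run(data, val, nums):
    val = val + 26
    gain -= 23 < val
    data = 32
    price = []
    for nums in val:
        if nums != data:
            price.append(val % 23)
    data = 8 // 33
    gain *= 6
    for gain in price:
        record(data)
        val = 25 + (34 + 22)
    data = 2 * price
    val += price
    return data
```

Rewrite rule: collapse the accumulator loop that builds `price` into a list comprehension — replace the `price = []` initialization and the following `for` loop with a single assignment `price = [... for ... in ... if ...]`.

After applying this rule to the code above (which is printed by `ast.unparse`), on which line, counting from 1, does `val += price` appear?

Transformed code:
def run(data, val, nums):
    val = val + 26
    gain -= 23 < val
    data = 32
    price = [val % 23 for nums in val if nums != data]
    data = 8 // 33
    gain *= 6
    for gain in price:
        record(data)
        val = 25 + (34 + 22)
    data = 2 * price
    val += price
    return data

12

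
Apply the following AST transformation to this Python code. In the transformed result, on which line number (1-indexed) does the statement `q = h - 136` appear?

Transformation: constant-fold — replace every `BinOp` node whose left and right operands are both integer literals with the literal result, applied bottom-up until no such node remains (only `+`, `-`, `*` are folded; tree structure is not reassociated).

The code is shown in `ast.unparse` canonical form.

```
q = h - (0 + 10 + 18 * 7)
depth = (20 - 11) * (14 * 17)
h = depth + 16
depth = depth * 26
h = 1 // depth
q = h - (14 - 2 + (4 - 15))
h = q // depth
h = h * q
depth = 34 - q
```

1

Transformed code:
q = h - 136
depth = 2142
h = depth + 16
depth = depth * 26
h = 1 // depth
q = h - 1
h = q // depth
h = h * q
depth = 34 - q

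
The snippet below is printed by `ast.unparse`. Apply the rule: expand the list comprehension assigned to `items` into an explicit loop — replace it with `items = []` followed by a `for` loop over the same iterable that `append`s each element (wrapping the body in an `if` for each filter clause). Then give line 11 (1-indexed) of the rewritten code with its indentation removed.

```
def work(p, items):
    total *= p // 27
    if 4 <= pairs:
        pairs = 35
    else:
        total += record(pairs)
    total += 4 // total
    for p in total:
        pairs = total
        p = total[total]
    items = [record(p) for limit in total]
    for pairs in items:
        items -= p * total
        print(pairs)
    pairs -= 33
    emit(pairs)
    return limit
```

items = []

Transformed code:
def work(p, items):
    total *= p // 27
    if 4 <= pairs:
        pairs = 35
    else:
        total += record(pairs)
    total += 4 // total
    for p in total:
        pairs = total
        p = total[total]
    items = []
    for limit in total:
        items.append(record(p))
    for pairs in items:
        items -= p * total
        print(pairs)
    pairs -= 33
    emit(pairs)
    return limit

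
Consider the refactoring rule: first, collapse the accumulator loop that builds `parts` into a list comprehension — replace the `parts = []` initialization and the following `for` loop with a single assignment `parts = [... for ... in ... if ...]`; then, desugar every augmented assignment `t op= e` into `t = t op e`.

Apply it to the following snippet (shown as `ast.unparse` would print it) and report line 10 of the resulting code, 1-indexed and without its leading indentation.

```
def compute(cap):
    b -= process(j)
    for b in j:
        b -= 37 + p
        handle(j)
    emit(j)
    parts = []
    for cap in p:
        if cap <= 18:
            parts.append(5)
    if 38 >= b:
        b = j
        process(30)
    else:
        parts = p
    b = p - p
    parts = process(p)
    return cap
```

process(30)

Transformed code:
def compute(cap):
    b = b - process(j)
    for b in j:
        b = b - (37 + p)
        handle(j)
    emit(j)
    parts = [5 for cap in p if cap <= 18]
    if 38 >= b:
        b = j
        process(30)
    else:
        parts = p
    b = p - p
    parts = process(p)
    return cap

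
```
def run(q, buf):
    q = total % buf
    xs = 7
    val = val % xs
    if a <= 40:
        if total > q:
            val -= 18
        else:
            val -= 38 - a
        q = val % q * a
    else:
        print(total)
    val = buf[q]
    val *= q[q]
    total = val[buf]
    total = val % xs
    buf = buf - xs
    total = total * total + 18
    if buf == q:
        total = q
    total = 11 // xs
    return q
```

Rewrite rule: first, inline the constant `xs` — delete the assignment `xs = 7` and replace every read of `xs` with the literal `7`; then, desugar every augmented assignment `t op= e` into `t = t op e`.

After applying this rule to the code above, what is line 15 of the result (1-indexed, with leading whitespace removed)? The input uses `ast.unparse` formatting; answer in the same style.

total = val % 7

Transformed code:
def run(q, buf):
    q = total % buf
    val = val % 7
    if a <= 40:
        if total > q:
            val = val - 18
        else:
            val = val - (38 - a)
        q = val % q * a
    else:
        print(total)
    val = buf[q]
    val = val * q[q]
    total = val[buf]
    total = val % 7
    buf = buf - 7
    total = total * total + 18
    if buf == q:
        total = q
    total = 11 // 7
    return q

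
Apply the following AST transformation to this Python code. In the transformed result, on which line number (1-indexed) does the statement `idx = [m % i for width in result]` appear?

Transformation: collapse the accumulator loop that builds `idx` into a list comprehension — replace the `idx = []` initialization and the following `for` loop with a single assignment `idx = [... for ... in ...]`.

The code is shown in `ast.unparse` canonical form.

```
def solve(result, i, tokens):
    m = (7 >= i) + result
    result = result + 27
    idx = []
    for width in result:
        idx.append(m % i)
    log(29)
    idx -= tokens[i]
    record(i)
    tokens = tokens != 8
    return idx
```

4

Transformed code:
def solve(result, i, tokens):
    m = (7 >= i) + result
    result = result + 27
    idx = [m % i for width in result]
    log(29)
    idx -= tokens[i]
    record(i)
    tokens = tokens != 8
    return idx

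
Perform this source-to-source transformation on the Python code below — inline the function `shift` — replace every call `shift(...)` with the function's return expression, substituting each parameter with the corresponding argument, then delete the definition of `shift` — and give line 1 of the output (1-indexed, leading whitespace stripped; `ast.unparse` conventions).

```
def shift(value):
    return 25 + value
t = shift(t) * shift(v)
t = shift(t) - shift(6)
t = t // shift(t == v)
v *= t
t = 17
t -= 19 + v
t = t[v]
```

t = (25 + t) * (25 + v)

Transformed code:
t = (25 + t) * (25 + v)
t = 25 + t - (25 + 6)
t = t // (25 + (t == v))
v *= t
t = 17
t -= 19 + v
t = t[v]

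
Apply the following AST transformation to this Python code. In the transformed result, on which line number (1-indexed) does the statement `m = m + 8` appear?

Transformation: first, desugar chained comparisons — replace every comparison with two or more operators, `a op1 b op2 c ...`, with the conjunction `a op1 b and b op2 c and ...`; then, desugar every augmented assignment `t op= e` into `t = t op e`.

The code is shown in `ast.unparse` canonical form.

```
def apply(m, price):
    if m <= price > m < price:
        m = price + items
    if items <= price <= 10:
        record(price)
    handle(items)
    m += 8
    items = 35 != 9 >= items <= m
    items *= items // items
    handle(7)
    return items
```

Transformed code:
def apply(m, price):
    if m <= price and price > m and (m < price):
        m = price + items
    if items <= price and price <= 10:
        record(price)
    handle(items)
    m = m + 8
    items = 35 != 9 and 9 >= items and (items <= m)
    items = items * (items // items)
    handle(7)
    return items

7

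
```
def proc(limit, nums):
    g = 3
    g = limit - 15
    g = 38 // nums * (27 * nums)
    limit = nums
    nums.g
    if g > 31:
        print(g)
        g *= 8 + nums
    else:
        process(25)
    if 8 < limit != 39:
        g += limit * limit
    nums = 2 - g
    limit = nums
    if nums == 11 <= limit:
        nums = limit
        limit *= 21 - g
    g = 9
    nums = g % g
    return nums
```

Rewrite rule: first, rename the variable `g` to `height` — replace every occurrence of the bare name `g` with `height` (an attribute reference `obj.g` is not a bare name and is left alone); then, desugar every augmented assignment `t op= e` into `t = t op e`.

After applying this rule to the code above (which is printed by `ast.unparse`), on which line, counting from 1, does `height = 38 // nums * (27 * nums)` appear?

Transformed code:
def proc(limit, nums):
    height = 3
    height = limit - 15
    height = 38 // nums * (27 * nums)
    limit = nums
    nums.g
    if height > 31:
        print(height)
        height = height * (8 + nums)
    else:
        process(25)
    if 8 < limit != 39:
        height = height + limit * limit
    nums = 2 - height
    limit = nums
    if nums == 11 <= limit:
        nums = limit
        limit = limit * (21 - height)
    height = 9
    nums = height % height
    return nums

4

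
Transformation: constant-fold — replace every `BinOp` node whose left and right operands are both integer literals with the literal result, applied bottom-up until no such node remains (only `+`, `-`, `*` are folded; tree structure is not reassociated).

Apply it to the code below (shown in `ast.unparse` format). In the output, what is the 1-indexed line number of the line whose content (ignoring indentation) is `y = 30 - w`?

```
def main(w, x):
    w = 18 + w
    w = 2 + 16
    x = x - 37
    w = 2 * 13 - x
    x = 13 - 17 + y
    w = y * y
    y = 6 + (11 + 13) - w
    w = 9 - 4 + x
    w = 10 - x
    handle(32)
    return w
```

Transformed code:
def main(w, x):
    w = 18 + w
    w = 18
    x = x - 37
    w = 26 - x
    x = -4 + y
    w = y * y
    y = 30 - w
    w = 5 + x
    w = 10 - x
    handle(32)
    return w

8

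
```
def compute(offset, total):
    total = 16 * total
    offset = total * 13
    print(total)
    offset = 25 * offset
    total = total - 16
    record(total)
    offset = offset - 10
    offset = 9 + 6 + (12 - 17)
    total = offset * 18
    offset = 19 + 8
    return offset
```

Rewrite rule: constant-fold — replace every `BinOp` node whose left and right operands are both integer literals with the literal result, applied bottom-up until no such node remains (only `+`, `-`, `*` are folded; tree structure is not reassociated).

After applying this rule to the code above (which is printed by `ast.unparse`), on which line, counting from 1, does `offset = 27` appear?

Transformed code:
def compute(offset, total):
    total = 16 * total
    offset = total * 13
    print(total)
    offset = 25 * offset
    total = total - 16
    record(total)
    offset = offset - 10
    offset = 10
    total = offset * 18
    offset = 27
    return offset

11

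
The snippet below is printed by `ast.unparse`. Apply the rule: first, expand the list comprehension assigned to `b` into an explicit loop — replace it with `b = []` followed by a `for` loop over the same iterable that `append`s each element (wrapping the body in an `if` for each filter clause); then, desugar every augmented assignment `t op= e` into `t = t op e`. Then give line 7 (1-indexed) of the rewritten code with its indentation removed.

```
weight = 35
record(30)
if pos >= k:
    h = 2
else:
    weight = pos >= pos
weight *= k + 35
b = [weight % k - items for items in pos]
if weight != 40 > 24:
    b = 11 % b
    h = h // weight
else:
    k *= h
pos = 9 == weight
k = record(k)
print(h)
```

Transformed code:
weight = 35
record(30)
if pos >= k:
    h = 2
else:
    weight = pos >= pos
weight = weight * (k + 35)
b = []
for items in pos:
    b.append(weight % k - items)
if weight != 40 > 24:
    b = 11 % b
    h = h // weight
else:
    k = k * h
pos = 9 == weight
k = record(k)
print(h)

weight = weight * (k + 35)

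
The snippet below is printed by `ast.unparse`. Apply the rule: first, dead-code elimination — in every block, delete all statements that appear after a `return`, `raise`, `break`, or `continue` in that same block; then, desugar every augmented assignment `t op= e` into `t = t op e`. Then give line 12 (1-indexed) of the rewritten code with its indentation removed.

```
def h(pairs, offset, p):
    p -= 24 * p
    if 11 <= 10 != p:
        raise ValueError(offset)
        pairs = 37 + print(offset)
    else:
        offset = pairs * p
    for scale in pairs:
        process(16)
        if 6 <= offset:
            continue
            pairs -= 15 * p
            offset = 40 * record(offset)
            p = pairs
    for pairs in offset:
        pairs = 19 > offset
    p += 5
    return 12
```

Transformed code:
def h(pairs, offset, p):
    p = p - 24 * p
    if 11 <= 10 != p:
        raise ValueError(offset)
    else:
        offset = pairs * p
    for scale in pairs:
        process(16)
        if 6 <= offset:
            continue
    for pairs in offset:
        pairs = 19 > offset
    p = p + 5
    return 12

pairs = 19 > offset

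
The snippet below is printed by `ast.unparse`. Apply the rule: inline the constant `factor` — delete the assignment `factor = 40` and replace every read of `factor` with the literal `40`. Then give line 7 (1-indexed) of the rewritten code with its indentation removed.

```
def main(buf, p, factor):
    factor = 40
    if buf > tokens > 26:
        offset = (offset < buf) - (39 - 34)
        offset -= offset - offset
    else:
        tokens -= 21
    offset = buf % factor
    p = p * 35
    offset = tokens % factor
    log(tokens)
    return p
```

offset = buf % 40

Transformed code:
def main(buf, p, factor):
    if buf > tokens > 26:
        offset = (offset < buf) - (39 - 34)
        offset -= offset - offset
    else:
        tokens -= 21
    offset = buf % 40
    p = p * 35
    offset = tokens % 40
    log(tokens)
    return p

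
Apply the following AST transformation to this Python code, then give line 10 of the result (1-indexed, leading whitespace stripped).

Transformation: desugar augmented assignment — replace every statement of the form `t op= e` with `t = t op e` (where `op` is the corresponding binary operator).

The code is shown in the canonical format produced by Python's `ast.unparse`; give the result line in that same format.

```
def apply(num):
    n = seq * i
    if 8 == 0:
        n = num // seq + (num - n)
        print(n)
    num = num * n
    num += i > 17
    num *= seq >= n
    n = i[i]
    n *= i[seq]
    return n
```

n = n * i[seq]

Transformed code:
def apply(num):
    n = seq * i
    if 8 == 0:
        n = num // seq + (num - n)
        print(n)
    num = num * n
    num = num + (i > 17)
    num = num * (seq >= n)
    n = i[i]
    n = n * i[seq]
    return n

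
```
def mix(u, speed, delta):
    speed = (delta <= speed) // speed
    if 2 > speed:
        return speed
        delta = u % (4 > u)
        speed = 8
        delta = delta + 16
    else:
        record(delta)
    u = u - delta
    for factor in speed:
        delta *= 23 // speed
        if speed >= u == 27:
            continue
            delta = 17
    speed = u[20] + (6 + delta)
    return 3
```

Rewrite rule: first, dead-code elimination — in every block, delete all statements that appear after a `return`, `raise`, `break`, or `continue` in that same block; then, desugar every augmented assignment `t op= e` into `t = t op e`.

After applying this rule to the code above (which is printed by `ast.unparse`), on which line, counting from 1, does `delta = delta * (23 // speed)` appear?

Transformed code:
def mix(u, speed, delta):
    speed = (delta <= speed) // speed
    if 2 > speed:
        return speed
    else:
        record(delta)
    u = u - delta
    for factor in speed:
        delta = delta * (23 // speed)
        if speed >= u == 27:
            continue
    speed = u[20] + (6 + delta)
    return 3

9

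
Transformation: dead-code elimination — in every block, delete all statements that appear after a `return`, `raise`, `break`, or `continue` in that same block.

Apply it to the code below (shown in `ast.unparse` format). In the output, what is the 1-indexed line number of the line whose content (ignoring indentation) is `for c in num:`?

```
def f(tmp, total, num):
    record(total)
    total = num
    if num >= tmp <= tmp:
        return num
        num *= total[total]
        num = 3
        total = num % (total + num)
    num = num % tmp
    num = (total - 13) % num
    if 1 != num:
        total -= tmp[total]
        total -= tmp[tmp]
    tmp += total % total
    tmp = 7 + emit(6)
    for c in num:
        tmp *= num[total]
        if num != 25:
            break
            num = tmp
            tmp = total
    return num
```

Transformed code:
def f(tmp, total, num):
    record(total)
    total = num
    if num >= tmp <= tmp:
        return num
    num = num % tmp
    num = (total - 13) % num
    if 1 != num:
        total -= tmp[total]
        total -= tmp[tmp]
    tmp += total % total
    tmp = 7 + emit(6)
    for c in num:
        tmp *= num[total]
        if num != 25:
            break
    return num

13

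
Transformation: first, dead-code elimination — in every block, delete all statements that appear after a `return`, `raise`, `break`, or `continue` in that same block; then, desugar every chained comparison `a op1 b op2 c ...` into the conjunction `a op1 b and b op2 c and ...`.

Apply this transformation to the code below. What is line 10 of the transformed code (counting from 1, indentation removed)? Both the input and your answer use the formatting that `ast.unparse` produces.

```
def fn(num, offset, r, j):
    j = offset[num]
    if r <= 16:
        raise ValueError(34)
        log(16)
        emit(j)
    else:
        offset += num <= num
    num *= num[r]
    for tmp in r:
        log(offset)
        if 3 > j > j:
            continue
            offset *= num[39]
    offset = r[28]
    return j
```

if 3 > j and j > j:

Transformed code:
def fn(num, offset, r, j):
    j = offset[num]
    if r <= 16:
        raise ValueError(34)
    else:
        offset += num <= num
    num *= num[r]
    for tmp in r:
        log(offset)
        if 3 > j and j > j:
            continue
    offset = r[28]
    return j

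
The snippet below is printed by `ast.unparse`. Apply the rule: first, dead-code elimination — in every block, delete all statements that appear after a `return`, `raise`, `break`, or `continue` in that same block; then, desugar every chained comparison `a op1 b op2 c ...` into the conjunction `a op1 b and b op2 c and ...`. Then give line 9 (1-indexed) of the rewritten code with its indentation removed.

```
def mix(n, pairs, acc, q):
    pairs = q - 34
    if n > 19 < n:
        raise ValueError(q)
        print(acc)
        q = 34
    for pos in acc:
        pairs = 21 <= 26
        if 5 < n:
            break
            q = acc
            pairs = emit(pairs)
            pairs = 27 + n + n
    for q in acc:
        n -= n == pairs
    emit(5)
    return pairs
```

Transformed code:
def mix(n, pairs, acc, q):
    pairs = q - 34
    if n > 19 and 19 < n:
        raise ValueError(q)
    for pos in acc:
        pairs = 21 <= 26
        if 5 < n:
            break
    for q in acc:
        n -= n == pairs
    emit(5)
    return pairs

for q in acc:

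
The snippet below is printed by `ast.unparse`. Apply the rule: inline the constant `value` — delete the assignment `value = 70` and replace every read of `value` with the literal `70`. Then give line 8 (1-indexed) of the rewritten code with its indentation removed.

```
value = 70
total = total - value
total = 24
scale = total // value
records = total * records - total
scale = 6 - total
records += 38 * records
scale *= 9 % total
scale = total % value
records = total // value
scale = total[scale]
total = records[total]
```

Transformed code:
total = total - 70
total = 24
scale = total // 70
records = total * records - total
scale = 6 - total
records += 38 * records
scale *= 9 % total
scale = total % 70
records = total // 70
scale = total[scale]
total = records[total]

scale = total % 70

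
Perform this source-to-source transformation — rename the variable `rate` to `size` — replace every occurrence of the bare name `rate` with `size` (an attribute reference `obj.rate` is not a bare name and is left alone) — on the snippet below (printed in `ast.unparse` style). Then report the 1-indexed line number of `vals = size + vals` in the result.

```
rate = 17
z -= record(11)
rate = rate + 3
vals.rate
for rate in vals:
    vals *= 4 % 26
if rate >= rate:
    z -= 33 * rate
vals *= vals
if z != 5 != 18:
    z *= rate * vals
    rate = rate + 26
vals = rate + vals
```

Transformed code:
size = 17
z -= record(11)
size = size + 3
vals.rate
for size in vals:
    vals *= 4 % 26
if size >= size:
    z -= 33 * size
vals *= vals
if z != 5 != 18:
    z *= size * vals
    size = size + 26
vals = size + vals

13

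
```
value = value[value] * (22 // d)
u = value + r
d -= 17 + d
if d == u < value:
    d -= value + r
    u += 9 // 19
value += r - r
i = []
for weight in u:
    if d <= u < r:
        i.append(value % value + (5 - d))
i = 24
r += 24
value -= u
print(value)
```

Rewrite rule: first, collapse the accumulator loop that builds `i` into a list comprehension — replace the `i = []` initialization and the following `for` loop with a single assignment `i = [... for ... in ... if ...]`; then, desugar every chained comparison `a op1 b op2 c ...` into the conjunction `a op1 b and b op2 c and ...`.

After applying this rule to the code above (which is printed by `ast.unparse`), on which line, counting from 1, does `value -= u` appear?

11

Transformed code:
value = value[value] * (22 // d)
u = value + r
d -= 17 + d
if d == u and u < value:
    d -= value + r
    u += 9 // 19
value += r - r
i = [value % value + (5 - d) for weight in u if d <= u and u < r]
i = 24
r += 24
value -= u
print(value)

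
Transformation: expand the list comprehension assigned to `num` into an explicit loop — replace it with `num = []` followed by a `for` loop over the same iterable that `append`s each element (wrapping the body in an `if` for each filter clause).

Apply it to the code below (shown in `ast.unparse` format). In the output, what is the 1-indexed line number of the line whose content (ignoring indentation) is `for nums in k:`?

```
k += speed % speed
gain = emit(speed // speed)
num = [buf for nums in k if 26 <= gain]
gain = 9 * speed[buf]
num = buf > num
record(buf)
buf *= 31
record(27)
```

Transformed code:
k += speed % speed
gain = emit(speed // speed)
num = []
for nums in k:
    if 26 <= gain:
        num.append(buf)
gain = 9 * speed[buf]
num = buf > num
record(buf)
buf *= 31
record(27)

4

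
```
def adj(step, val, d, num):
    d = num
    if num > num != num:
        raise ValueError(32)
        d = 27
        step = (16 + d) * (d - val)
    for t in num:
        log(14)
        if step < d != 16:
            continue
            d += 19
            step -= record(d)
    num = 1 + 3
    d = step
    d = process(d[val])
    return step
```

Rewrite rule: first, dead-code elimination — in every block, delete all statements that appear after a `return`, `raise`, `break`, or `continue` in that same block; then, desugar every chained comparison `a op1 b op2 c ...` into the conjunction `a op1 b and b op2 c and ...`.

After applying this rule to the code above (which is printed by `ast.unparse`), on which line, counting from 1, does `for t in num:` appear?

5

Transformed code:
def adj(step, val, d, num):
    d = num
    if num > num and num != num:
        raise ValueError(32)
    for t in num:
        log(14)
        if step < d and d != 16:
            continue
    num = 1 + 3
    d = step
    d = process(d[val])
    return step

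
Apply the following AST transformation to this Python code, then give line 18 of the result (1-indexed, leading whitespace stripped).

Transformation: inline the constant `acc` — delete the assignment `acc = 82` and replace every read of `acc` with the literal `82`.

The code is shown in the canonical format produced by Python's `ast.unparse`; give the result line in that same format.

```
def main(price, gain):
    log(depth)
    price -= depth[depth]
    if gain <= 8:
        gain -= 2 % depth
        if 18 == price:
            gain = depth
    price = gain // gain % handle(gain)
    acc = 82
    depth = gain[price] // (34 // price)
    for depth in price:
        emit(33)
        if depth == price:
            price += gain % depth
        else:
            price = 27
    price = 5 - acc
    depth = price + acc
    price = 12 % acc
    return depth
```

price = 12 % 82

Transformed code:
def main(price, gain):
    log(depth)
    price -= depth[depth]
    if gain <= 8:
        gain -= 2 % depth
        if 18 == price:
            gain = depth
    price = gain // gain % handle(gain)
    depth = gain[price] // (34 // price)
    for depth in price:
        emit(33)
        if depth == price:
            price += gain % depth
        else:
            price = 27
    price = 5 - 82
    depth = price + 82
    price = 12 % 82
    return depth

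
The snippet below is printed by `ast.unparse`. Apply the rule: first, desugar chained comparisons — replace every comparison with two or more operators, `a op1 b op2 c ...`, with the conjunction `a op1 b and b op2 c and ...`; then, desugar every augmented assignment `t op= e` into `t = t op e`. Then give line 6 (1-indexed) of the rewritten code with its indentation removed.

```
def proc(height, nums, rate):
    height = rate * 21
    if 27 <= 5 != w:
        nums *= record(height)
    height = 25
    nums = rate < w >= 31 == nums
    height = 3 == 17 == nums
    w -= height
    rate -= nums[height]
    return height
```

Transformed code:
def proc(height, nums, rate):
    height = rate * 21
    if 27 <= 5 and 5 != w:
        nums = nums * record(height)
    height = 25
    nums = rate < w and w >= 31 and (31 == nums)
    height = 3 == 17 and 17 == nums
    w = w - height
    rate = rate - nums[height]
    return height

nums = rate < w and w >= 31 and (31 == nums)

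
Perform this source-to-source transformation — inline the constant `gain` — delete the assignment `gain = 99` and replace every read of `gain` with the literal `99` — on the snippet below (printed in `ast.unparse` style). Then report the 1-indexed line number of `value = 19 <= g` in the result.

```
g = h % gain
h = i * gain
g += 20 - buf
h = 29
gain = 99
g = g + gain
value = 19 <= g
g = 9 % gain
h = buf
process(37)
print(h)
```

6

Transformed code:
g = h % 99
h = i * 99
g += 20 - buf
h = 29
g = g + 99
value = 19 <= g
g = 9 % 99
h = buf
process(37)
print(h)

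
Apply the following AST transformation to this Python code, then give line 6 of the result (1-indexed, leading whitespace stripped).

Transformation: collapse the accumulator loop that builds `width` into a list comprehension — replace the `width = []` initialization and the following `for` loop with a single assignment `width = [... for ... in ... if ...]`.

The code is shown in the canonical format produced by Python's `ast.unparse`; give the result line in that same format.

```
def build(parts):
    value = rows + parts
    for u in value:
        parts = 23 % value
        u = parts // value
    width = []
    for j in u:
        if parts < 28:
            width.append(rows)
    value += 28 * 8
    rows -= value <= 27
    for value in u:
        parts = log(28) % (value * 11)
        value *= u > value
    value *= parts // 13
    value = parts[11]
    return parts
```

width = [rows for j in u if parts < 28]

Transformed code:
def build(parts):
    value = rows + parts
    for u in value:
        parts = 23 % value
        u = parts // value
    width = [rows for j in u if parts < 28]
    value += 28 * 8
    rows -= value <= 27
    for value in u:
        parts = log(28) % (value * 11)
        value *= u > value
    value *= parts // 13
    value = parts[11]
    return parts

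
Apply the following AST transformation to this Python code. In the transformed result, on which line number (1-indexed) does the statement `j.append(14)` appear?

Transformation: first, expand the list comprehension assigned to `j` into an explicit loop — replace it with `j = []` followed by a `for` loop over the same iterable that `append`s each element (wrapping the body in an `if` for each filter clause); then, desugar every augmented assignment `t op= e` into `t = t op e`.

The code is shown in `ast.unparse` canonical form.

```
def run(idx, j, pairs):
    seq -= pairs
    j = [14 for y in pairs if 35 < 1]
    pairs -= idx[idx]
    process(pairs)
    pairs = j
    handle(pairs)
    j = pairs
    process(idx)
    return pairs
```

6

Transformed code:
def run(idx, j, pairs):
    seq = seq - pairs
    j = []
    for y in pairs:
        if 35 < 1:
            j.append(14)
    pairs = pairs - idx[idx]
    process(pairs)
    pairs = j
    handle(pairs)
    j = pairs
    process(idx)
    return pairs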